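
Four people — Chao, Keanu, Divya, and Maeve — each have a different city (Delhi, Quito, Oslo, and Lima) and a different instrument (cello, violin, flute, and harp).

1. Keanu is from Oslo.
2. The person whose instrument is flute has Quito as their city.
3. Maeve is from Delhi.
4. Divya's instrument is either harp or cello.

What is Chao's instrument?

With clues 1–4, cello, harp, and violin are impossible for Chao's instrument.
That leaves flute.

flute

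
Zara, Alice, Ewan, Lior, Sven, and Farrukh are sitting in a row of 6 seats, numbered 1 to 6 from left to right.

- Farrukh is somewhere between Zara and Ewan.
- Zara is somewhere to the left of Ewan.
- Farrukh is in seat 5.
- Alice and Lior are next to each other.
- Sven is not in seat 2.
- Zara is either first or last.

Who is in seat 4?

With clues 1–3, Ewan and Farrukh are ruled out for seat 4.
With clues 1–6, Alice, Lior, and Zara are ruled out for seat 4.
So seat 4 is Sven.

Sven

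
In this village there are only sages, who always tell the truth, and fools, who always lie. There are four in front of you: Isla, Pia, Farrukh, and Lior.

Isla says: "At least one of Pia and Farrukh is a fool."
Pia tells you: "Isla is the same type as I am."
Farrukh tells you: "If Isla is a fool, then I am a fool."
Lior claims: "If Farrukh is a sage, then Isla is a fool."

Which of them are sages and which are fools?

Isla: sage, Pia: fool, Farrukh: sage, Lior: fool

Consider Isla. Suppose Isla is a fool.
Then whichever role Pia has, Pia's statement has the wrong truth value — contradiction.
So Isla is a sage.
With that fixed, Farrukh's statement is true, so Farrukh is a sage.
With that fixed, Lior's statement is false, so Lior is a fool.
Consider Pia. Suppose Pia is a sage.
Then Isla's statement comes out false, contradicting Isla being a sage.
So Pia is a fool.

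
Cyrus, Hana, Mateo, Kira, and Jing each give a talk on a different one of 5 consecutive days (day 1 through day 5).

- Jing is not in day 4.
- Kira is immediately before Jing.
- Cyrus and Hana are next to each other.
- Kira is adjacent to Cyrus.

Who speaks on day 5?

With clues 1–2, Kira is ruled out for day 5.
With clues 1–4, Cyrus, Hana, and Mateo are ruled out for day 5.
So day 5 is Jing.

Jing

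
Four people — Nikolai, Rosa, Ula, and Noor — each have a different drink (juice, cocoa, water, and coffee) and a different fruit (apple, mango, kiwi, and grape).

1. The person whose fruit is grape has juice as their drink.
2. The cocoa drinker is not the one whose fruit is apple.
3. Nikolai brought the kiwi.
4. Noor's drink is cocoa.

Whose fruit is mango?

With clues 1–3, Nikolai is impossible for the one with fruit mango.
With clues 1–4, Rosa and Ula are impossible for the one with fruit mango.
That leaves Noor.

Noor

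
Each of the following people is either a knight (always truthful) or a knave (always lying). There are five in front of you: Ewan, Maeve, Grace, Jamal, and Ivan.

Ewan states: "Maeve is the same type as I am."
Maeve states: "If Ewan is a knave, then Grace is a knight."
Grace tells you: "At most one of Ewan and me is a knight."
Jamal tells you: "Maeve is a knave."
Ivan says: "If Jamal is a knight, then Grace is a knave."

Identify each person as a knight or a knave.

Ewan: knave, Maeve: knight, Grace: knight, Jamal: knave, Ivan: knight

Consider Ewan. Suppose Ewan is a knight.
Then whichever role Grace has, Grace's statement has the wrong truth value — contradiction.
So Ewan is a knave.
With that fixed, Grace's statement is true, so Grace is a knight.
With that fixed, Maeve's statement is true, so Maeve is a knight.
With that fixed, Jamal's statement is false, so Jamal is a knave.
With that fixed, Ivan's statement is true, so Ivan is a knight.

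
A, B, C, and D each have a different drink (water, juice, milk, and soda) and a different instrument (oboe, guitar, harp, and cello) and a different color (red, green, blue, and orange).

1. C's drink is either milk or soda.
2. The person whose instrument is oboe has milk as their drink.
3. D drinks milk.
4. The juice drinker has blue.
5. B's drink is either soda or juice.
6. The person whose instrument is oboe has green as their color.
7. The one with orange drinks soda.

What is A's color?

red

With clues 1–5, blue is impossible for A's color.
With clues 1–6, green is impossible for A's color.
With clues 1–7, orange is impossible for A's color.
That leaves red.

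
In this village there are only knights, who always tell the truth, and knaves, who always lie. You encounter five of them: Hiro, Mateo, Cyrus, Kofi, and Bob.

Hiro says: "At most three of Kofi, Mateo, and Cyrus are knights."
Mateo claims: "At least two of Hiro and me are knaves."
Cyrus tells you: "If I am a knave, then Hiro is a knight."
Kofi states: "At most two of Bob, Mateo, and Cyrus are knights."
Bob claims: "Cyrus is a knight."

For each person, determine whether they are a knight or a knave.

Regardless of anyone's role, Hiro's statement is true, so Hiro is a knight.
With that fixed, Mateo's statement is false, so Mateo is a knave.
With that fixed, Cyrus's statement is true, so Cyrus is a knight.
With that fixed, Kofi's statement is true, so Kofi is a knight.
With that fixed, Bob's statement is true, so Bob is a knight.

Hiro: knight, Mateo: knave, Cyrus: knight, Kofi: knight, Bob: knight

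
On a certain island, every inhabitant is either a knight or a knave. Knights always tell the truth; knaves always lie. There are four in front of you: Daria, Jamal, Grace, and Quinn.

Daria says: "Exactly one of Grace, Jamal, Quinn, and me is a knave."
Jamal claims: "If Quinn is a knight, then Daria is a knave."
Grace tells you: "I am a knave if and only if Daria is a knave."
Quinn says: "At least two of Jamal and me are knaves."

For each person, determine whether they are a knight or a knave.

Consider Daria. Suppose Daria is a knave.
Then whichever role Grace has, Grace's statement has the wrong truth value — contradiction.
So Daria is a knight.
Consider Jamal. Suppose Jamal is a knave.
Then whichever role Quinn has, Quinn's statement has the wrong truth value — contradiction.
So Jamal is a knight.
With that fixed, Quinn's statement is false, so Quinn is a knave.
Consider Grace. Suppose Grace is a knave.
Then Daria's statement comes out false, contradicting Daria being a knight.
So Grace is a knight.

Daria: knight, Jamal: knight, Grace: knight, Quinn: knave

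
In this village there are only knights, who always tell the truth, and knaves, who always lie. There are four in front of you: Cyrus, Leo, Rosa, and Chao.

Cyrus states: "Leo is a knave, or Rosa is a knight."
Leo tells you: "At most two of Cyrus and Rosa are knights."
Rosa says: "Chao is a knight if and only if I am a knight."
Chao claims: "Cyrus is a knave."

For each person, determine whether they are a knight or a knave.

Regardless of anyone's role, Leo's statement is true, so Leo is a knight.
Consider Cyrus. Suppose Cyrus is a knight.
Then no assignment of the remaining roles makes every statement match its speaker's type — contradiction.
So Cyrus is a knave.
With that fixed, Chao's statement is true, so Chao is a knight.
Consider Rosa. Suppose Rosa is a knight.
Then Cyrus's statement comes out true, contradicting Cyrus being a knave.
So Rosa is a knave.

Cyrus: knave, Leo: knight, Rosa: knave, Chao: knight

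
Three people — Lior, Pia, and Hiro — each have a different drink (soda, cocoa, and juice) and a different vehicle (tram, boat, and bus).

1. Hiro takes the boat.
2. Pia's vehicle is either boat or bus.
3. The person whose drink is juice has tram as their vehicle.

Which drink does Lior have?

juice

With clues 1–3, cocoa and soda are impossible for Lior's drink.
That leaves juice.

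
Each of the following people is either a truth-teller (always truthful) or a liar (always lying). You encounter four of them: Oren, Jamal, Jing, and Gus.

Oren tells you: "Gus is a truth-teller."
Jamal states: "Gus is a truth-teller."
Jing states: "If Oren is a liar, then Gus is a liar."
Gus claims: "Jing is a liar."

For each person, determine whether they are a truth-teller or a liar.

Oren: liar, Jamal: liar, Jing: truth-teller, Gus: liar

Consider Oren. Suppose Oren is a truth-teller.
Then no assignment of the remaining roles makes every statement match its speaker's type — contradiction.
So Oren is a liar.
Consider Jamal. Suppose Jamal is a truth-teller.
Then no assignment of the remaining roles makes every statement match its speaker's type — contradiction.
So Jamal is a liar.
Consider Jing. Suppose Jing is a liar.
Then no assignment of the remaining roles makes every statement match its speaker's type — contradiction.
So Jing is a truth-teller.
With that fixed, Gus's statement is false, so Gus is a liar.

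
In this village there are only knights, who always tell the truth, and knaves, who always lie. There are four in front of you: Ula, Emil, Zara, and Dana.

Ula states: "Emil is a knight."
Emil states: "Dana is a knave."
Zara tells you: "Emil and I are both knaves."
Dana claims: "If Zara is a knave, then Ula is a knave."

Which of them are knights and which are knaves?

Consider Ula. Suppose Ula is a knave.
Then no assignment of the remaining roles makes every statement match its speaker's type — contradiction.
So Ula is a knight.
Consider Emil. Suppose Emil is a knave.
Then Ula's statement comes out false, contradicting Ula being a knight.
So Emil is a knight.
With that fixed, Zara's statement is false, so Zara is a knave.
With that fixed, Dana's statement is false, so Dana is a knave.

Ula: knight, Emil: knight, Zara: knave, Dana: knave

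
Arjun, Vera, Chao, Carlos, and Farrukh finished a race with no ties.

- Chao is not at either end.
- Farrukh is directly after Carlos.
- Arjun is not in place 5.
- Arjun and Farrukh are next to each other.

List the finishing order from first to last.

From clue 1: Chao is in {2,3,4}.
From clues 1–4: Carlos → place 1, Farrukh → place 2, Arjun → place 3, Chao → place 4, Vera → place 5.

Carlos, Farrukh, Arjun, Chao, Vera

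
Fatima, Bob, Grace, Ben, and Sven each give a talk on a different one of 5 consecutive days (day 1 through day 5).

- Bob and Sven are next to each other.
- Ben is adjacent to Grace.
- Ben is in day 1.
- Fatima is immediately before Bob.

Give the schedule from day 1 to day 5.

Ben, Grace, Fatima, Bob, Sven

From clues 1–2: Fatima is in {1,3,5}.
From clues 1–3: Ben → day 1, Grace → day 2.
From clues 1–4: Fatima → day 3, Bob → day 4, Sven → day 5.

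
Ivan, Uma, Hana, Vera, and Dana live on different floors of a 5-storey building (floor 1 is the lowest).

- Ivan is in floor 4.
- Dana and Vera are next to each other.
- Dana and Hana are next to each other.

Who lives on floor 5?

With clue 1, Ivan is ruled out for floor 5.
With clues 1–2, Dana and Vera are ruled out for floor 5.
With clues 1–3, Hana is ruled out for floor 5.
So floor 5 is Uma.

Uma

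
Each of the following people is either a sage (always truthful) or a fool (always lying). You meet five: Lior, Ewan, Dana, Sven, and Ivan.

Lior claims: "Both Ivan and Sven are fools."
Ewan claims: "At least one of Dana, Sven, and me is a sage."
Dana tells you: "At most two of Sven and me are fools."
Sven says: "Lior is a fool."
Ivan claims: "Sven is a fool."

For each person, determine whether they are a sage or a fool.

Lior: fool, Ewan: sage, Dana: sage, Sven: sage, Ivan: fool

Regardless of anyone's role, Dana's statement is true, so Dana is a sage.
With that fixed, Ewan's statement is true, so Ewan is a sage.
Consider Lior. Suppose Lior is a sage.
Then no assignment of the remaining roles makes every statement match its speaker's type — contradiction.
So Lior is a fool.
With that fixed, Sven's statement is true, so Sven is a sage.
With that fixed, Ivan's statement is false, so Ivan is a fool.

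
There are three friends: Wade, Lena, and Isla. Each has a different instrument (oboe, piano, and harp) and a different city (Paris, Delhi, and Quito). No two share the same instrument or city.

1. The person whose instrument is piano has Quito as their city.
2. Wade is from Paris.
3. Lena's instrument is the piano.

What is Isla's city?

With clues 1–2, Paris is impossible for Isla's city.
With clues 1–3, Quito is impossible for Isla's city.
That leaves Delhi.

Delhi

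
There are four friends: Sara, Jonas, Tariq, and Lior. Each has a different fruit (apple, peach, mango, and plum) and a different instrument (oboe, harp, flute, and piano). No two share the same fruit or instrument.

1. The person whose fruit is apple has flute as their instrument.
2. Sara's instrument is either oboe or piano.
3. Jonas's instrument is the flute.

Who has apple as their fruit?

Jonas

With clues 1–2, Sara is impossible for the one with fruit apple.
With clues 1–3, Lior and Tariq are impossible for the one with fruit apple.
That leaves Jonas.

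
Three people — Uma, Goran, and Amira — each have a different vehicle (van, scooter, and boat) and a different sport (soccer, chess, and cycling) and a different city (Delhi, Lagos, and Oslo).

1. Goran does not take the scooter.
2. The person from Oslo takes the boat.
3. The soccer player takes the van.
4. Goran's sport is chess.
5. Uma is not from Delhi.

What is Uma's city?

With clues 1–4, Oslo is impossible for Uma's city.
With clues 1–5, Delhi is impossible for Uma's city.
That leaves Lagos.

Lagos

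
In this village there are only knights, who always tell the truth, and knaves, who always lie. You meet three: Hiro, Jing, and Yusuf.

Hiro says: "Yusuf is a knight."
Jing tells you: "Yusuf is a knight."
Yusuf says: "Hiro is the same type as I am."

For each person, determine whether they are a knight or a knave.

Consider Hiro. Suppose Hiro is a knave.
Then whichever role Yusuf has, Yusuf's statement has the wrong truth value — contradiction.
So Hiro is a knight.
Consider Jing. Suppose Jing is a knave.
Then no assignment of the remaining roles makes every statement match its speaker's type — contradiction.
So Jing is a knight.
Consider Yusuf. Suppose Yusuf is a knave.
Then Hiro's statement comes out false, contradicting Hiro being a knight.
So Yusuf is a knight.

Hiro: knight, Jing: knight, Yusuf: knight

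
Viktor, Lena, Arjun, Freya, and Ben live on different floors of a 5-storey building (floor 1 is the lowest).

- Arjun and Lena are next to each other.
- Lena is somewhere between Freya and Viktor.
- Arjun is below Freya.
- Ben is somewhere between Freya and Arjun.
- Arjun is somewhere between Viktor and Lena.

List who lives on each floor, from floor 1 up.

From clues 1–2: Lena is in {2,3,4}.
From clues 1–3: Viktor is in {1,2}.
From clues 1–4: Viktor → floor 1, Ben → floor 4, Freya → floor 5.
From clues 1–5: Arjun → floor 2, Lena → floor 3.

Viktor, Arjun, Lena, Ben, Freya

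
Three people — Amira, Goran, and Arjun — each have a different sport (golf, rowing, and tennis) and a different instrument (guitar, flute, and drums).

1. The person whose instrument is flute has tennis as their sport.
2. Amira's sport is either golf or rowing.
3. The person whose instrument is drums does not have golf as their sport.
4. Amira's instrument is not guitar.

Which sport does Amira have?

rowing

With clues 1–2, tennis is impossible for Amira's sport.
With clues 1–4, golf is impossible for Amira's sport.
That leaves rowing.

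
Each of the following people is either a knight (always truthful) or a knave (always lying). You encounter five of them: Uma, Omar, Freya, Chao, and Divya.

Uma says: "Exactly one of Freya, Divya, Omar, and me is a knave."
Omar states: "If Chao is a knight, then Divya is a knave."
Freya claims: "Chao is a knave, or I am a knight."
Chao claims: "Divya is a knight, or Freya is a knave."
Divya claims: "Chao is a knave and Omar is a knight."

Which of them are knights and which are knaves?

Uma: knave, Omar: knight, Freya: knave, Chao: knight, Divya: knave

Consider Uma. Suppose Uma is a knight.
Then no assignment of the remaining roles makes every statement match its speaker's type — contradiction.
So Uma is a knave.
Consider Omar. Suppose Omar is a knave.
Then no assignment of the remaining roles makes every statement match its speaker's type — contradiction.
So Omar is a knight.
Consider Freya. Suppose Freya is a knight.
Then no assignment of the remaining roles makes every statement match its speaker's type — contradiction.
So Freya is a knave.
With that fixed, Chao's statement is true, so Chao is a knight.
With that fixed, Divya's statement is false, so Divya is a knave.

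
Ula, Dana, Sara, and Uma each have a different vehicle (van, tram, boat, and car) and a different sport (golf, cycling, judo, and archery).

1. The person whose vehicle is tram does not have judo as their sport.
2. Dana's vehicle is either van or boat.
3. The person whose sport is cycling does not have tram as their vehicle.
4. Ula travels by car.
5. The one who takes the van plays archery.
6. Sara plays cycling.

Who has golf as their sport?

With clues 1–5, Dana and Ula are impossible for the one with sport golf.
With clues 1–6, Sara is impossible for the one with sport golf.
That leaves Uma.

Uma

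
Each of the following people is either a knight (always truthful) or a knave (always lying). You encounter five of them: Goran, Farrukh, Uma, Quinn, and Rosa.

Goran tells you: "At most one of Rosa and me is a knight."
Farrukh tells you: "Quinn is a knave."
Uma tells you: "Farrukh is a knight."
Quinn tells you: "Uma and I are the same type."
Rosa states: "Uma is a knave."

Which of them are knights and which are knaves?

Goran: knight, Farrukh: knight, Uma: knight, Quinn: knave, Rosa: knave

Consider Goran. Suppose Goran is a knave.
Then Goran's own statement would have to be false, but it can't be — contradiction.
So Goran is a knight.
Consider Farrukh. Suppose Farrukh is a knave.
Then no assignment of the remaining roles makes every statement match its speaker's type — contradiction.
So Farrukh is a knight.
With that fixed, Uma's statement is true, so Uma is a knight.
With that fixed, Rosa's statement is false, so Rosa is a knave.
Consider Quinn. Suppose Quinn is a knight.
Then Farrukh's statement comes out false, contradicting Farrukh being a knight.
So Quinn is a knave.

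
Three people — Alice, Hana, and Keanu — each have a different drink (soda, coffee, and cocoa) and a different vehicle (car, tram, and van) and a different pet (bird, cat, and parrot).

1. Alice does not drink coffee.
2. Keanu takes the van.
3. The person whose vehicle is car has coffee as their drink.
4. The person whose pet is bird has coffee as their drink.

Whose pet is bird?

With clues 1–4, Alice and Keanu are impossible for the one with pet bird.
That leaves Hana.

Hana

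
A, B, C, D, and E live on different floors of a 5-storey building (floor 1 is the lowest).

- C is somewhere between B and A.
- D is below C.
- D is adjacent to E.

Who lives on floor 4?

C

With clues 1–2, D is ruled out for floor 4.
With clues 1–3, A, B, and E are ruled out for floor 4.
So floor 4 is C.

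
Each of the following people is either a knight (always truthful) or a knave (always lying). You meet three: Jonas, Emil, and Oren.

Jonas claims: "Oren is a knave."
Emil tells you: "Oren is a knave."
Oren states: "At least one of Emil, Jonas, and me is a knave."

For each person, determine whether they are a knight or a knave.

Jonas: knave, Emil: knave, Oren: knight

Consider Jonas. Suppose Jonas is a knight.
Then no assignment of the remaining roles makes every statement match its speaker's type — contradiction.
So Jonas is a knave.
With that fixed, Oren's statement is true, so Oren is a knight.
With that fixed, Emil's statement is false, so Emil is a knave.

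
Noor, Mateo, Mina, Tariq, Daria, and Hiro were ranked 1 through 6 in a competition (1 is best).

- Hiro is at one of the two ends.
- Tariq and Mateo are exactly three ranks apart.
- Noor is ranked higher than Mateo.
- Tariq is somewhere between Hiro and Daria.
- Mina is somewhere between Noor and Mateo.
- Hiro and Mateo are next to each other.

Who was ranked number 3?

With clue 1, Hiro is ruled out for rank 3.
With clues 1–4, Mateo is ruled out for rank 3.
With clues 1–5, Daria and Mina are ruled out for rank 3.
With clues 1–6, Tariq is ruled out for rank 3.
So rank 3 is Noor.

Noor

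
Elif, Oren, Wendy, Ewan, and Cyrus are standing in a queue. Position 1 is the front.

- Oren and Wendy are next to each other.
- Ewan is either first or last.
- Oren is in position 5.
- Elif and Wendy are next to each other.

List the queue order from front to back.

From clues 1–2: Ewan is in {1,5}.
From clues 1–3: Ewan → position 1, Wendy → position 4, Oren → position 5.
From clues 1–4: Cyrus → position 2, Elif → position 3.

Ewan, Cyrus, Elif, Wendy, Oren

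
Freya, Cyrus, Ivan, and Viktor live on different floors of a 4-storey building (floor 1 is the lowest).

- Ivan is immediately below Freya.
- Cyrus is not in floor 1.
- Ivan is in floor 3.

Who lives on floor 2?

Cyrus

With clues 1–2, Viktor is ruled out for floor 2.
With clues 1–3, Freya and Ivan are ruled out for floor 2.
So floor 2 is Cyrus.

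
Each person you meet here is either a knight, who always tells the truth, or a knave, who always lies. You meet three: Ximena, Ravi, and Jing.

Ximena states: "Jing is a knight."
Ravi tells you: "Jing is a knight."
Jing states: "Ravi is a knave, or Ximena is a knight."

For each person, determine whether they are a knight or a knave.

Consider Ximena. Suppose Ximena is a knave.
Then no assignment of the remaining roles makes every statement match its speaker's type — contradiction.
So Ximena is a knight.
With that fixed, Jing's statement is true, so Jing is a knight.
With that fixed, Ravi's statement is true, so Ravi is a knight.

Ximena: knight, Ravi: knight, Jing: knight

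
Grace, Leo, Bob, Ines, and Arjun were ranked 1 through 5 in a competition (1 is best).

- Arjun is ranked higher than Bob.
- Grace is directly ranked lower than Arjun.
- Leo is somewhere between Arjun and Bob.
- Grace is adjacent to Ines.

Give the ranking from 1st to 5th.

From clue 1: Bob is in {2,3,4,5}.
From clues 1–2: Grace is in {2,3,4}.
From clues 1–3: Grace is in {2,3}.
From clues 1–4: Arjun → rank 1, Grace → rank 2, Ines → rank 3, Leo → rank 4, Bob → rank 5.

Arjun, Grace, Ines, Leo, Bob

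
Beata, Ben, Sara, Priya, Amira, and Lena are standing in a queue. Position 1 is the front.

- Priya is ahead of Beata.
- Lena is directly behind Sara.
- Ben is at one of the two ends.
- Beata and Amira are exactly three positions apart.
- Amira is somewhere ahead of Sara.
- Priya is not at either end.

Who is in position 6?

Beata

With clue 1, Priya is ruled out for position 6.
With clues 1–2, Sara is ruled out for position 6.
With clues 1–4, Lena is ruled out for position 6.
With clues 1–5, Amira is ruled out for position 6.
With clues 1–6, Ben is ruled out for position 6.
So position 6 is Beata.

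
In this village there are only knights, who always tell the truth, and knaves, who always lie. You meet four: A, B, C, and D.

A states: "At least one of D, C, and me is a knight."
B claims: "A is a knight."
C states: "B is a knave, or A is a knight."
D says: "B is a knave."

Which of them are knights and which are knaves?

A: knight, B: knight, C: knight, D: knave

Consider A. Suppose A is a knave.
Then no assignment of the remaining roles makes every statement match its speaker's type — contradiction.
So A is a knight.
With that fixed, B's statement is true, so B is a knight.
With that fixed, C's statement is true, so C is a knight.
With that fixed, D's statement is false, so D is a knave.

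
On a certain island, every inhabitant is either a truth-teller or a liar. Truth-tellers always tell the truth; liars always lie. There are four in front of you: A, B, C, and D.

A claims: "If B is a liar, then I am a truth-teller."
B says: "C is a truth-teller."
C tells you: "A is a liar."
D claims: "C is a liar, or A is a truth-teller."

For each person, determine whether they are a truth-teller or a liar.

A: truth-teller, B: liar, C: liar, D: truth-teller

Consider A. Suppose A is a liar.
Then no assignment of the remaining roles makes every statement match its speaker's type — contradiction.
So A is a truth-teller.
With that fixed, C's statement is false, so C is a liar.
With that fixed, D's statement is true, so D is a truth-teller.
With that fixed, B's statement is false, so B is a liar.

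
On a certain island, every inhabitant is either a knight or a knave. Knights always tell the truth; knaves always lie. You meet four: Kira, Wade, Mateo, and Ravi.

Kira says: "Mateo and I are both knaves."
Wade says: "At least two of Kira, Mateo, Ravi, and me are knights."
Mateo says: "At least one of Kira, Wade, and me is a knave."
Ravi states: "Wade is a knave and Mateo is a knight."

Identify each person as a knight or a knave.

Consider Kira. Suppose Kira is a knight.
Then Kira's own statement would have to be true, but it can't be — contradiction.
So Kira is a knave.
With that fixed, Mateo's statement is true, so Mateo is a knight.
Consider Wade. Suppose Wade is a knave.
Then no assignment of the remaining roles makes every statement match its speaker's type — contradiction.
So Wade is a knight.
With that fixed, Ravi's statement is false, so Ravi is a knave.

Kira: knave, Wade: knight, Mateo: knight, Ravi: knave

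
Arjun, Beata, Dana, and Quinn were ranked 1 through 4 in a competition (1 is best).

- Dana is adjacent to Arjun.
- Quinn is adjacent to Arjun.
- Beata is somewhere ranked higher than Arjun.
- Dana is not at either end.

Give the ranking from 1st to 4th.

From clues 1–2: Arjun is in {2,3}.
From clues 1–3: Beata → rank 1, Arjun → rank 3.
From clues 1–4: Dana → rank 2, Quinn → rank 4.

Beata, Dana, Arjun, Quinn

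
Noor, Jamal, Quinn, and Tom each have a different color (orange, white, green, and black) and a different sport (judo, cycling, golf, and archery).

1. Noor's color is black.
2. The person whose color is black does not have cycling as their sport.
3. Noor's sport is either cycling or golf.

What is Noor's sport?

golf

With clues 1–2, cycling is impossible for Noor's sport.
With clues 1–3, archery and judo are impossible for Noor's sport.
That leaves golf.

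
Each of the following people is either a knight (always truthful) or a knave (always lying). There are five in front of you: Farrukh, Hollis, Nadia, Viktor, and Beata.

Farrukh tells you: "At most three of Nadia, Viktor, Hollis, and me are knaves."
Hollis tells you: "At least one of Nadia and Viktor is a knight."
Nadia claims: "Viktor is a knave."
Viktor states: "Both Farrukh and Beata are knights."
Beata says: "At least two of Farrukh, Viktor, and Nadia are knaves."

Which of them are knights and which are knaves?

Consider Farrukh. Suppose Farrukh is a knave.
Then no assignment of the remaining roles makes every statement match its speaker's type — contradiction.
So Farrukh is a knight.
Consider Hollis. Suppose Hollis is a knave.
Then no assignment of the remaining roles makes every statement match its speaker's type — contradiction.
So Hollis is a knight.
Consider Nadia. Suppose Nadia is a knave.
Then no assignment of the remaining roles makes every statement match its speaker's type — contradiction.
So Nadia is a knight.
With that fixed, Beata's statement is false, so Beata is a knave.
With that fixed, Viktor's statement is false, so Viktor is a knave.

Farrukh: knight, Hollis: knight, Nadia: knight, Viktor: knave, Beata: knave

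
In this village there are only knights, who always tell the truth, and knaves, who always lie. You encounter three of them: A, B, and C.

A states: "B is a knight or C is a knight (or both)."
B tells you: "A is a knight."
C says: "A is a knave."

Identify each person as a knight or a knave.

Consider A. Suppose A is a knave.
Then no assignment of the remaining roles makes every statement match its speaker's type — contradiction.
So A is a knight.
With that fixed, B's statement is true, so B is a knight.
With that fixed, C's statement is false, so C is a knave.

A: knight, B: knight, C: knave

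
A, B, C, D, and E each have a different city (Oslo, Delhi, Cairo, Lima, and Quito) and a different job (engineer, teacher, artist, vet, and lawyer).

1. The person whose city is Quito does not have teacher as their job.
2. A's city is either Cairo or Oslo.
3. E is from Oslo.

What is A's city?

Cairo

With clues 1–2, Delhi, Lima, and Quito are impossible for A's city.
With clues 1–3, Oslo is impossible for A's city.
That leaves Cairo.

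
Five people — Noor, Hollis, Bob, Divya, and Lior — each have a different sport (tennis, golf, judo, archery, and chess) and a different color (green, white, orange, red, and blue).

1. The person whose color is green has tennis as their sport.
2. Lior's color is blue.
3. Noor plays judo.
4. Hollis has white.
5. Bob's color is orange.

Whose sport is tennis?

With clues 1–2, Lior is impossible for the one with sport tennis.
With clues 1–3, Noor is impossible for the one with sport tennis.
With clues 1–4, Hollis is impossible for the one with sport tennis.
With clues 1–5, Bob is impossible for the one with sport tennis.
That leaves Divya.

Divya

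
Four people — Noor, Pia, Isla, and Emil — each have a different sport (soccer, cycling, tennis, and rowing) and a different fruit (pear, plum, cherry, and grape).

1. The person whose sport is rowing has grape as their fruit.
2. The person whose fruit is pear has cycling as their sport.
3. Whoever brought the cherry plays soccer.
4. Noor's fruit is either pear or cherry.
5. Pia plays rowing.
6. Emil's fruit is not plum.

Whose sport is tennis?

With clues 1–4, Noor is impossible for the one with sport tennis.
With clues 1–5, Pia is impossible for the one with sport tennis.
With clues 1–6, Emil is impossible for the one with sport tennis.
That leaves Isla.

Isla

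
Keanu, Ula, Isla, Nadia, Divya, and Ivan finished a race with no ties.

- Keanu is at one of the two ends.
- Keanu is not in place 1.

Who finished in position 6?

With clues 1–2, Divya, Isla, Ivan, Nadia, and Ula are ruled out for place 6.
So place 6 is Keanu.

Keanu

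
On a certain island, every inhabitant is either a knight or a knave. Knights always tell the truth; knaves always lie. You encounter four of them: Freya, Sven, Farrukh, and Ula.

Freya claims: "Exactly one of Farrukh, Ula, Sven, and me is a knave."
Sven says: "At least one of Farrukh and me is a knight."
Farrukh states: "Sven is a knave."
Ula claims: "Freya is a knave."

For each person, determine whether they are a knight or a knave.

Consider Freya. Suppose Freya is a knight.
Then no assignment of the remaining roles makes every statement match its speaker's type — contradiction.
So Freya is a knave.
With that fixed, Ula's statement is true, so Ula is a knight.
Consider Sven. Suppose Sven is a knave.
Then no assignment of the remaining roles makes every statement match its speaker's type — contradiction.
So Sven is a knight.
With that fixed, Farrukh's statement is false, so Farrukh is a knave.

Freya: knave, Sven: knight, Farrukh: knave, Ula: knight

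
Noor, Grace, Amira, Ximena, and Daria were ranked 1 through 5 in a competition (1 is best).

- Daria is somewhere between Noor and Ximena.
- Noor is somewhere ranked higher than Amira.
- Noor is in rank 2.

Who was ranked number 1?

With clue 1, Daria is ruled out for rank 1.
With clues 1–2, Amira is ruled out for rank 1.
With clues 1–3, Noor and Ximena are ruled out for rank 1.
So rank 1 is Grace.

Grace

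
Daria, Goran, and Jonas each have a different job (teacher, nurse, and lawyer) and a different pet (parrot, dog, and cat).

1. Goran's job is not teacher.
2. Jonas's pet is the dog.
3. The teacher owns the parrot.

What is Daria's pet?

parrot

With clues 1–2, dog is impossible for Daria's pet.
With clues 1–3, cat is impossible for Daria's pet.
That leaves parrot.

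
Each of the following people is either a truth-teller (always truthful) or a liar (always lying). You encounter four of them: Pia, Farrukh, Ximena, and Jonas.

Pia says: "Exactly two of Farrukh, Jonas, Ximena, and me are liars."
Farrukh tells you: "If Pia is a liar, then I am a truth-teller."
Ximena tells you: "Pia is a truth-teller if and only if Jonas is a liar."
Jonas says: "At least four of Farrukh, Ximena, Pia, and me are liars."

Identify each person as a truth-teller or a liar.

Pia: liar, Farrukh: truth-teller, Ximena: liar, Jonas: liar

Consider Pia. Suppose Pia is a truth-teller.
Then no assignment of the remaining roles makes every statement match its speaker's type — contradiction.
So Pia is a liar.
Consider Farrukh. Suppose Farrukh is a liar.
Then no assignment of the remaining roles makes every statement match its speaker's type — contradiction.
So Farrukh is a truth-teller.
With that fixed, Jonas's statement is false, so Jonas is a liar.
With that fixed, Ximena's statement is false, so Ximena is a liar.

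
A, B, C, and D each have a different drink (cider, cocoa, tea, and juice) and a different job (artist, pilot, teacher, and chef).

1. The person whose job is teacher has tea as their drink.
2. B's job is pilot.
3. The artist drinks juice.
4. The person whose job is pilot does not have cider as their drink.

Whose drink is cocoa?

With clues 1–4, A, C, and D are impossible for the one with drink cocoa.
That leaves B.

B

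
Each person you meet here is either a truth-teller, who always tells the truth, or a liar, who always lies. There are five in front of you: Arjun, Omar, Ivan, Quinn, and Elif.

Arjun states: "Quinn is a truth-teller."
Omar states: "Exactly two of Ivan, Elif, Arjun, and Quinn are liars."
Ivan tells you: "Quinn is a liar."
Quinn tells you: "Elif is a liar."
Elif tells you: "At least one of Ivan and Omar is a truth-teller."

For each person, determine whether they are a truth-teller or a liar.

Arjun: liar, Omar: truth-teller, Ivan: truth-teller, Quinn: liar, Elif: truth-teller

Consider Arjun. Suppose Arjun is a truth-teller.
Then no assignment of the remaining roles makes every statement match its speaker's type — contradiction.
So Arjun is a liar.
Consider Omar. Suppose Omar is a liar.
Then no assignment of the remaining roles makes every statement match its speaker's type — contradiction.
So Omar is a truth-teller.
With that fixed, Elif's statement is true, so Elif is a truth-teller.
With that fixed, Quinn's statement is false, so Quinn is a liar.
With that fixed, Ivan's statement is true, so Ivan is a truth-teller.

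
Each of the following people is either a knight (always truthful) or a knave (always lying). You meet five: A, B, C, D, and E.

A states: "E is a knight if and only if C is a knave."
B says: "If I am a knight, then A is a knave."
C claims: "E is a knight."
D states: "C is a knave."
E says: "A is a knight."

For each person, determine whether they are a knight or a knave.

Consider A. Suppose A is a knight.
Then whichever role B has, B's statement has the wrong truth value — contradiction.
So A is a knave.
With that fixed, B's statement is true, so B is a knight.
With that fixed, E's statement is false, so E is a knave.
With that fixed, C's statement is false, so C is a knave.
With that fixed, D's statement is true, so D is a knight.

A: knave, B: knight, C: knave, D: knight, E: knave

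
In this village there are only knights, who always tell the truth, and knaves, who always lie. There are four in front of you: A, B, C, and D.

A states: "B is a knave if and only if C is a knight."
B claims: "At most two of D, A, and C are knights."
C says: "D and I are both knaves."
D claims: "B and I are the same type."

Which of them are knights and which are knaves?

A: knight, B: knight, C: knave, D: knight

Consider A. Suppose A is a knave.
Then no assignment of the remaining roles makes every statement match its speaker's type — contradiction.
So A is a knight.
Consider B. Suppose B is a knave.
Then whichever role D has, D's statement has the wrong truth value — contradiction.
So B is a knight.
Consider C. Suppose C is a knight.
Then A's statement comes out false, contradicting A being a knight.
So C is a knave.
Consider D. Suppose D is a knave.
Then C's statement comes out true, contradicting C being a knave.
So D is a knight.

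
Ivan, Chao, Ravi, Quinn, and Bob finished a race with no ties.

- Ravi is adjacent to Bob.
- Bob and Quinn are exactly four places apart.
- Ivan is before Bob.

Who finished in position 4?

Ravi

With clues 1–2, Bob and Quinn are ruled out for place 4.
With clues 1–3, Chao and Ivan are ruled out for place 4.
So place 4 is Ravi.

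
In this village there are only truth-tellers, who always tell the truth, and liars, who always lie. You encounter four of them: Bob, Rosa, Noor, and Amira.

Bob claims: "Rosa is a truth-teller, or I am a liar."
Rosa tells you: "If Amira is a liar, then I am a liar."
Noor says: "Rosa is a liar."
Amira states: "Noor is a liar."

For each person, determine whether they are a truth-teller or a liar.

Consider Bob. Suppose Bob is a liar.
Then Bob's own statement would have to be false, but it can't be — contradiction.
So Bob is a truth-teller.
Consider Rosa. Suppose Rosa is a liar.
Then Bob's statement comes out false, contradicting Bob being a truth-teller.
So Rosa is a truth-teller.
With that fixed, Noor's statement is false, so Noor is a liar.
With that fixed, Amira's statement is true, so Amira is a truth-teller.

Bob: truth-teller, Rosa: truth-teller, Noor: liar, Amira: truth-teller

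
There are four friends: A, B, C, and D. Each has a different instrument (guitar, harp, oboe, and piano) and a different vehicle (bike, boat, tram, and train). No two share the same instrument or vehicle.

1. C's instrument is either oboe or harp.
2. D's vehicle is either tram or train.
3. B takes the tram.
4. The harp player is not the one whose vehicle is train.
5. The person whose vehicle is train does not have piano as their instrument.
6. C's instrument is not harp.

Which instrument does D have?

guitar

With clues 1–4, harp is impossible for D's instrument.
With clues 1–5, piano is impossible for D's instrument.
With clues 1–6, oboe is impossible for D's instrument.
That leaves guitar.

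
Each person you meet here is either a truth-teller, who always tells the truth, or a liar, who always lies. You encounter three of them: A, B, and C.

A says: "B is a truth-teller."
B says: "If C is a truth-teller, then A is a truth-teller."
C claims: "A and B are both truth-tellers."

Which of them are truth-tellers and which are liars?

Consider A. Suppose A is a liar.
Then no assignment of the remaining roles makes every statement match its speaker's type — contradiction.
So A is a truth-teller.
With that fixed, B's statement is true, so B is a truth-teller.
With that fixed, C's statement is true, so C is a truth-teller.

A: truth-teller, B: truth-teller, C: truth-teller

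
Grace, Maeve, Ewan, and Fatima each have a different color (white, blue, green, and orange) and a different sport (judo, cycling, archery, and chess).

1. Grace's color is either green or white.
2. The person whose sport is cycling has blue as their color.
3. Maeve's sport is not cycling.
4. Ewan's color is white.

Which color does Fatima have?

With clues 1–4, green, orange, and white are impossible for Fatima's color.
That leaves blue.

blue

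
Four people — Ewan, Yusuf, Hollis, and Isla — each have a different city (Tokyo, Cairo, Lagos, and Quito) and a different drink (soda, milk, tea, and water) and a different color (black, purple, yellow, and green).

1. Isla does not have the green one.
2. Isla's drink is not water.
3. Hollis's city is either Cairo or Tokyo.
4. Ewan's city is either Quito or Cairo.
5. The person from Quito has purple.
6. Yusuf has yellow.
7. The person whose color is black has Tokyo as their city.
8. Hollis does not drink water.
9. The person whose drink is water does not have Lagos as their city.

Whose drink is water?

With clues 1–2, Isla is impossible for the one with drink water.
With clues 1–8, Hollis is impossible for the one with drink water.
With clues 1–9, Yusuf is impossible for the one with drink water.
That leaves Ewan.

Ewan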